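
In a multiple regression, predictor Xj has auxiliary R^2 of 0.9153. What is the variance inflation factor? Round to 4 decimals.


VIF = 1 / (1 - 0.9153).
= 1 / 0.0847 = 11.8064.

11.8064


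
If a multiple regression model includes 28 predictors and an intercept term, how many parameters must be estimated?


Each predictor gets one coefficient, plus one intercept.
Total parameters = 28 + 1 = 29.

29


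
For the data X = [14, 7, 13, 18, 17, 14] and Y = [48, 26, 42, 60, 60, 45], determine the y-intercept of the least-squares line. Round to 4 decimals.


First find the slope: b1 = 3.2450.
Means: xbar = 13.8333, ybar = 46.8333.
b0 = ybar - b1 * xbar = 46.8333 - 3.2450 * 13.8333 = 1.9443.

1.9443


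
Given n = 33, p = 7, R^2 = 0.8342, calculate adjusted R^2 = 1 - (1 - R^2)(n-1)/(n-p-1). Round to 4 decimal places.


Plug in: Adj R^2 = 1 - (1 - 0.8342) * 32/25.
= 1 - 0.1658 * 32/25
= 1 - 5.3056 / 25
= 1 - 0.2122 = 0.7878.

0.7878


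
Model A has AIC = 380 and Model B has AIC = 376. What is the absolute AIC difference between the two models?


Absolute difference = |380 - 376| = 4.
The model with lower AIC (B) is preferred.

4


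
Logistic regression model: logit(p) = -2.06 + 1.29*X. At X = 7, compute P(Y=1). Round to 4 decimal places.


Compute z = -2.06 + (1.29)(7) = 6.9700.
exp(-z) = 0.0009.
P = 1/(1 + 0.0009) = 0.9991.

0.9991


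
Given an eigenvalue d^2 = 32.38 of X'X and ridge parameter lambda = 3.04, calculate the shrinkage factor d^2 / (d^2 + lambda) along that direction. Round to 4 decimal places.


Compute the denominator: 32.38 + 3.04 = 35.4200.
Shrinkage factor = 32.38 / 35.4200 = 0.9142.

0.9142


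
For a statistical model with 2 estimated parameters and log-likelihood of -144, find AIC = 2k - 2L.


Compute:
2k = 2*2 = 4.
-2*loglik = -2*(-144) = 288.
AIC = 4 + 288 = 292.

292


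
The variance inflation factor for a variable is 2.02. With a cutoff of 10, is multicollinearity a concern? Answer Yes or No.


The threshold is 10.
VIF = 2.02 is < 10.
Multicollinearity indication: No.

No


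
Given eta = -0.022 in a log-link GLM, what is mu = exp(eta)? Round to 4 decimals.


mu = exp(eta) = exp(-0.022).
= 0.9782.

0.9782


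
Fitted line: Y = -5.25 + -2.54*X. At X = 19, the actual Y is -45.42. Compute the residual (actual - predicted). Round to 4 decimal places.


Fitted value at X = 19 is yhat = -5.25 + -2.54*19 = -53.5100.
Residual = -45.42 - -53.5100 = 8.0900.

8.0900


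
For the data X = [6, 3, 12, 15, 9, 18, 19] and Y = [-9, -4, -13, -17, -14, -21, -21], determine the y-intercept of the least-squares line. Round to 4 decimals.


First find the slope: b1 = -1.0039.
Means: xbar = 11.7143, ybar = -14.1429.
b0 = ybar - b1 * xbar = -14.1429 - -1.0039 * 11.7143 = -2.3828.

-2.3828


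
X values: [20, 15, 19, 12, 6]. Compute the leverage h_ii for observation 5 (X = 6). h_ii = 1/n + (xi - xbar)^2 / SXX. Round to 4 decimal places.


n = 5, xbar = 14.4000.
SXX = sum((xi - xbar)^2) = 129.2000.
h = 1/5 + (6 - 14.4000)^2 / 129.2000 = 0.7461.

0.7461


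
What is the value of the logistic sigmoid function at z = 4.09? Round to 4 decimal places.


Compute exp(-4.0900) = 0.0167.
Sigmoid = 1 / (1 + 0.0167) = 1 / 1.0167 = 0.9835.

0.9835


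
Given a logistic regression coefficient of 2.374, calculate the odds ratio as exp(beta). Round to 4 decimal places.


The odds ratio is computed as:
OR = e^(2.374) = 10.7403.

10.7403


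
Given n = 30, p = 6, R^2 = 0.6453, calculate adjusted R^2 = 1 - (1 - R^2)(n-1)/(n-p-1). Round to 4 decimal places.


Using the formula:
(1 - 0.6453) = 0.3547.
Multiply by 29/23: 0.3547 * 29 = 10.2863, then 10.2863 / 23 = 0.4472.
Adj R^2 = 1 - 0.4472 = 0.5528.

0.5528


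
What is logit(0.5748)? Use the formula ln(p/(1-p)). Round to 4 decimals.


Compute the odds: 0.5748/0.4252 = 1.3518.
Take the natural log: ln(1.3518) = 0.3015.

0.3015


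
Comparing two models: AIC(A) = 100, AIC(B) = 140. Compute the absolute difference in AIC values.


|AIC_A - AIC_B| = |100 - 140| = 40.
Model A is preferred (lower AIC).

40


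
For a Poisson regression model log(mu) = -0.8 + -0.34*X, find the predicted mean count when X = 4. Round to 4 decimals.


eta = -0.8 + -0.34 * 4 = -2.1600.
mu = exp(-2.1600) = 0.1153.

0.1153


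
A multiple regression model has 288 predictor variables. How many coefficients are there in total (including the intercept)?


Including the intercept, the model has 288 predictor coefficients + 1 intercept.
Total = 289.

289


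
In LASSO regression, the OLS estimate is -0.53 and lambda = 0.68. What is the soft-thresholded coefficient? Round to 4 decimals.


Check: |-0.53| = 0.53 vs lambda = 0.68.
Since |beta| <= lambda, the coefficient is set to 0.
Soft-thresholded coefficient = 0.0000.

0.0000


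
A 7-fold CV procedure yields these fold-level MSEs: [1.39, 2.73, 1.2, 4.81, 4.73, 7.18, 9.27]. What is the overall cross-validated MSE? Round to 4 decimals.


Add all fold MSEs: 31.3100.
Divide by k = 7: 31.3100/7 = 4.4729.

4.4729


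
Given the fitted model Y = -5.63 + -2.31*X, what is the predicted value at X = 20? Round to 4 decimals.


Predicted value:
Y = -5.63 + (-2.31)(20) = -5.63 + -46.2000 = -51.8300.

-51.8300


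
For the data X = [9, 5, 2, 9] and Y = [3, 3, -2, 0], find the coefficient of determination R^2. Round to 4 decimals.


After computing the OLS fit (b0=-1.3381, b1=0.3741):
SSres = 13.1367, SStot = 18.0000.
R^2 = 1 - 13.1367/18.0000 = 0.2702.

0.2702


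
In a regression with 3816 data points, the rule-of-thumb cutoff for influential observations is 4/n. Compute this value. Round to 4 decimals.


The threshold is 4/n.
4/3816 = 0.0010.

0.0010


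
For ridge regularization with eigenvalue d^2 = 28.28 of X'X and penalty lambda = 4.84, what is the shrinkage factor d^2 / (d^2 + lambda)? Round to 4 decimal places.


d^2 + lambda = 28.28 + 4.84 = 33.1200.
Shrinkage factor = 28.28/33.1200 = 0.8539.

0.8539


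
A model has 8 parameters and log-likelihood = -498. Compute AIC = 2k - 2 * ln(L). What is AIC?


Compute:
2k = 2*8 = 16.
-2*loglik = -2*(-498) = 996.
AIC = 16 + 996 = 1012.

1012


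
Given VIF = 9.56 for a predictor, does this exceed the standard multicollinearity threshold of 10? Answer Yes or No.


The threshold is 10.
VIF = 9.56 is < 10.
Multicollinearity indication: No.

No


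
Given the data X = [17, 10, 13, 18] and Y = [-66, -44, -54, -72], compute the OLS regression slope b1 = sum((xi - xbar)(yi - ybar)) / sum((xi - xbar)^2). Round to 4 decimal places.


First compute the means: xbar = 14.5000, ybar = -59.0000.
Then S_xx = sum((xi - xbar)^2) = 41.0000.
S_xy = sum((xi - xbar)(yi - ybar)) = -138.0000.
b1 = S_xy / S_xx = -138.0000 / 41.0000 = -3.3659.

-3.3659


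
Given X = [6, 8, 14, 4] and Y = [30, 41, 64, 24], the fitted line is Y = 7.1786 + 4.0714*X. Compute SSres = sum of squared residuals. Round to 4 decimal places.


Predicted values from Y = 7.1786 + 4.0714*X.
Residuals: [-1.6070, 1.2502, -0.1782, 0.5358].
SSres = 4.4643.

4.4643


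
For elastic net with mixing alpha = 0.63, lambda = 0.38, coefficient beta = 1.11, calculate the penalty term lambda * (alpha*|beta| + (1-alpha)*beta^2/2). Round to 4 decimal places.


alpha * |beta| = 0.63 * 1.11 = 0.6993.
(1-alpha) * beta^2/2 = 0.37 * 1.2321/2 = 0.2279.
Total = 0.38 * (0.6993 + 0.2279) = 0.3524.

0.3524


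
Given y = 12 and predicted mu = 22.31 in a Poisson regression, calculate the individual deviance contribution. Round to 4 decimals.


First: ln(12/22.31) = -0.620128.
Then: 12 * -0.620128 = -7.441536.
y - mu = 12 - 22.31 = -10.31.
D = 2(-7.441536 - -10.31) = 5.736928, which rounds to 5.7369.

5.7369


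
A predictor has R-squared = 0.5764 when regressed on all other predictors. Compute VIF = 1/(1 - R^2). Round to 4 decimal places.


Using VIF = 1/(1 - R^2_j):
1 - 0.5764 = 0.4236.
VIF = 2.3607.

2.3607


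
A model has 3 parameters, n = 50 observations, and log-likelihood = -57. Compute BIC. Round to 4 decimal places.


ln(50) = 3.912023.
k * ln(n) = 3 * 3.912023 = 11.736069.
-2L = 114.
BIC = 11.736069 + 114 = 125.736069, which rounds to 125.7361.

125.7361


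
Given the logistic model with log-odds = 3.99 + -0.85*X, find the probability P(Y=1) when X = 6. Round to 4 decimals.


z = 3.99 + -0.85 * 6 = -1.1100.
Sigmoid: P = 1 / (1 + exp(1.1100)) = 0.2479.

0.2479


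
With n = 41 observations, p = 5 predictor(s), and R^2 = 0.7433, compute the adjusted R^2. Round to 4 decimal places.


Using the formula:
(1 - 0.7433) = 0.2567.
Multiply by 40/35: 0.2567 * 40 = 10.2680, then 10.2680 / 35 = 0.2934.
Adj R^2 = 1 - 0.2934 = 0.7066.

0.7066


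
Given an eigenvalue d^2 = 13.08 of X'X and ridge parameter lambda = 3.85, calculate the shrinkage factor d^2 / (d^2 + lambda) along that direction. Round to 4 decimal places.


d^2 + lambda = 13.08 + 3.85 = 16.9300.
Shrinkage factor = 13.08/16.9300 = 0.7726.

0.7726


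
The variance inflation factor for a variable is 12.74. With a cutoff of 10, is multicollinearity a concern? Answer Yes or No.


Compare VIF = 12.74 to the threshold of 10.
12.74 >= 10, so the answer is Yes.

Yes


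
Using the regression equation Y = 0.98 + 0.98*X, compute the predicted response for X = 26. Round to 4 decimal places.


Predicted value:
Y = 0.98 + (0.98)(26) = 0.98 + 25.4800 = 26.4600.

26.4600


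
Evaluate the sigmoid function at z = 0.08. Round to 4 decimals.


exp(-0.0800) = 0.9231.
1 + exp(-z) = 1.9231.
sigmoid = 1/1.9231 = 0.5200.

0.5200


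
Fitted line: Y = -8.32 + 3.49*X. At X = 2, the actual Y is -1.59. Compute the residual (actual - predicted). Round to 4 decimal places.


Fitted value at X = 2 is yhat = -8.32 + 3.49*2 = -1.3400.
Residual = -1.59 - -1.3400 = -0.2500.

-0.2500


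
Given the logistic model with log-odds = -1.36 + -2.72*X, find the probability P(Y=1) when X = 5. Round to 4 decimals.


Linear predictor: z = -1.36 + -2.72 * 5 = -14.9600.
P = 1/(1 + exp(14.9600)) = 1/(1 + 3140837.3679) = 0.0000.

0.0000


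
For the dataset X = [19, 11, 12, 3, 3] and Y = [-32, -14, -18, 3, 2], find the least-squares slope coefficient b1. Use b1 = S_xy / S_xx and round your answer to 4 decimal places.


First compute the means: xbar = 9.6000, ybar = -11.8000.
Then S_xx = sum((xi - xbar)^2) = 183.2000.
S_xy = sum((xi - xbar)(yi - ybar)) = -396.6000.
b1 = S_xy / S_xx = -396.6000 / 183.2000 = -2.1648.

-2.1648


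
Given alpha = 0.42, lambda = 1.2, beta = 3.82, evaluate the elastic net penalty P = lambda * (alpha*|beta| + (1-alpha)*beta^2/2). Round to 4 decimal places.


Compute:
L1 = 0.42 * 3.82 = 1.6044.
L2 = 0.58 * 3.82^2 / 2 = 4.2318.
Penalty = 1.2 * (1.6044 + 4.2318) = 7.0034.

7.0034


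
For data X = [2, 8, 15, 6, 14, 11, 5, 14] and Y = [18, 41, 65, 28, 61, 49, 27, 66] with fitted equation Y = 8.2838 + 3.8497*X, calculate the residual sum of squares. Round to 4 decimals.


Predicted values from Y = 8.2838 + 3.8497*X.
Residuals: [2.0168, 1.9186, -1.0293, -3.3820, -1.1796, -1.6305, -0.5323, 3.8204].
SSres = 39.1747.

39.1747


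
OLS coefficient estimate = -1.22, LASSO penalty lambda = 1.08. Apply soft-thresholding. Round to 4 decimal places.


Absolute value: |-1.22| = 1.22.
Compare to lambda = 1.08.
Since |beta| > lambda, coefficient = sign(beta)*(|beta| - lambda) = -0.1400.

-0.1400


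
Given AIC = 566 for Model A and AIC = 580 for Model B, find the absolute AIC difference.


Compute |566 - 580| = 14.
Model A has the smaller AIC.

14


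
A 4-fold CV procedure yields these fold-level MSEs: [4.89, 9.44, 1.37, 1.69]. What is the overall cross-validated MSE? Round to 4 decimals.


Total MSE across folds = 17.3900.
CV-MSE = 17.3900/4 = 4.3475.

4.3475


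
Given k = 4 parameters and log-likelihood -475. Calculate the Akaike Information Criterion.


AIC = 2k - 2*loglik = 2(4) - 2(-475).
= 8 + 950 = 958.

958


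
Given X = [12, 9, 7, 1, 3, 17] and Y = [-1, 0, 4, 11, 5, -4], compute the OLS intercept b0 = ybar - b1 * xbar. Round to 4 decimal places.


First find the slope: b1 = -0.8592.
Means: xbar = 8.1667, ybar = 2.5000.
b0 = ybar - b1 * xbar = 2.5000 - -0.8592 * 8.1667 = 9.5169.

9.5169


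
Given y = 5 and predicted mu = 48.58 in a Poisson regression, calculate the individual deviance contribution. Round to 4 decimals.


y/mu = 5/48.58 = 0.102923 (approx.), and ln(5/48.58) = -2.273774.
y * ln(y/mu) = 5 * -2.273774 = -11.368870.
y - mu = -43.58.
D = 2 * (-11.368870 - -43.58) = 64.422260, which rounds to 64.4223.

64.4223


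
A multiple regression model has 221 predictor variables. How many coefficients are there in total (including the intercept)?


Total coefficients = number of predictors + 1 (for the intercept).
= 221 + 1 = 222.

222


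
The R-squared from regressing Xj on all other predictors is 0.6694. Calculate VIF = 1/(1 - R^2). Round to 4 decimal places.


Denominator: 1 - 0.6694 = 0.3306.
VIF = 1 / 0.3306 = 3.0248.

3.0248


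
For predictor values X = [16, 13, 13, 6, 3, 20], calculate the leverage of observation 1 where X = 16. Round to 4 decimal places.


Compute xbar = 11.8333 with n = 6 observations.
SXX = 198.8333.
Leverage = 1/6 + (16 - 11.8333)^2/198.8333 = 0.2540.

0.2540


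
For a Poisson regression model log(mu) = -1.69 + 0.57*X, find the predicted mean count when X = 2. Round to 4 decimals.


eta = -1.69 + 0.57 * 2 = -0.5500.
mu = exp(-0.5500) = 0.5769.

0.5769


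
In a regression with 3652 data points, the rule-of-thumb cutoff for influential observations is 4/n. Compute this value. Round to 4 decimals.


Using the rule of thumb:
Threshold = 4 / 3652 = 0.0011.

0.0011


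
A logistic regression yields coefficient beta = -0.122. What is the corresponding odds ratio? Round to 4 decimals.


exp(-0.122) = 0.8851.
So the odds ratio is 0.8851.

0.8851


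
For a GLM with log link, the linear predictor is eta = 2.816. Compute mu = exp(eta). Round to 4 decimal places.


The inverse log link gives:
mu = exp(2.816) = 16.7099.

16.7099


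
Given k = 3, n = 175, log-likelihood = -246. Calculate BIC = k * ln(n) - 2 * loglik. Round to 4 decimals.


Compute k*ln(n) = 3*ln(175) = 3*5.164786 = 15.494358.
Then -2*loglik = 492.
BIC = 15.494358 + 492 = 507.494358, which rounds to 507.4944.

507.4944


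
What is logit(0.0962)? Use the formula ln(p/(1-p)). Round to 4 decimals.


1 - p = 0.9038.
p/(1-p) = 0.1064.
logit = ln(0.1064) = -2.2402.

-2.2402


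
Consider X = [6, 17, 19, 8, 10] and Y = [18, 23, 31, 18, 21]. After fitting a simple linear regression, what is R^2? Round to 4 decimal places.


After computing the OLS fit (b0=12.0462, b1=0.8462):
SSres = 21.7231, SStot = 114.8000.
R^2 = 1 - 21.7231/114.8000 = 0.8108.

0.8108


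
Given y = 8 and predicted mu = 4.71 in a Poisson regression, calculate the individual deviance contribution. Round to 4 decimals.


Compute y*ln(y/mu) = 8*ln(8/4.71) = 8*0.529754 = 4.238032.
y - mu = 3.29.
D = 2*(4.238032 - (3.29)) = 1.896064, which rounds to 1.8961.

1.8961


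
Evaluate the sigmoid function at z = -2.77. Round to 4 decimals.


Compute exp(2.7700) = 15.9586.
Sigmoid = 1 / (1 + 15.9586) = 1 / 16.9586 = 0.0590.

0.0590


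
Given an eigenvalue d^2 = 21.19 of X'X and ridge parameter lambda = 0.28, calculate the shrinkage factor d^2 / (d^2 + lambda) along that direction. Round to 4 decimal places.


Denominator = d^2 + lambda = 21.19 + 0.28 = 21.4700.
Shrinkage = 21.19 / 21.4700 = 0.9870.

0.9870


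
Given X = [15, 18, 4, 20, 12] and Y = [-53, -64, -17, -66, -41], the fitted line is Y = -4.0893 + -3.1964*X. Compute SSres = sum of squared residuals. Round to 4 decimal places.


Predicted values from Y = -4.0893 + -3.1964*X.
Residuals: [-0.9647, -2.3755, -0.1251, 2.0173, 1.4461].
SSres = 12.7500.

12.7500


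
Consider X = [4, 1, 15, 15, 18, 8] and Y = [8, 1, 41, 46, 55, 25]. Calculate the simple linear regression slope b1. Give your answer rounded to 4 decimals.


Calculate xbar = 10.1667, ybar = 29.3333.
S_xx = 234.8333, S_xy = 738.6667.
Using b1 = S_xy / S_xx = 738.6667 / 234.8333, we get b1 = 3.1455.

3.1455


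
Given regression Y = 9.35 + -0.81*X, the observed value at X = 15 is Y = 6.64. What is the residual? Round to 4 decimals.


Compute yhat = 9.35 + (-0.81)(15) = -2.8000.
Residual = actual - predicted = 6.64 - -2.8000 = 9.4400.

9.4400


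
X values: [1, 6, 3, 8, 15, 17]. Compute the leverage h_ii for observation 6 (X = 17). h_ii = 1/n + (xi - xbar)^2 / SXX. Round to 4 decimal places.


n = 6, xbar = 8.3333.
SXX = sum((xi - xbar)^2) = 207.3333.
h = 1/6 + (17 - 8.3333)^2 / 207.3333 = 0.5289.

0.5289


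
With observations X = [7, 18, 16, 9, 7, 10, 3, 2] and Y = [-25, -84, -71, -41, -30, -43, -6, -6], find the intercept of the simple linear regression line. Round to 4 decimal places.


First find the slope: b1 = -4.9464.
Means: xbar = 9.0000, ybar = -38.2500.
b0 = ybar - b1 * xbar = -38.2500 - -4.9464 * 9.0000 = 6.2679.

6.2679


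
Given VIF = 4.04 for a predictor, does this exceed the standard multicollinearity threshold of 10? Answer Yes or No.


Compare VIF = 4.04 to the threshold of 10.
4.04 < 10, so the answer is No.

No


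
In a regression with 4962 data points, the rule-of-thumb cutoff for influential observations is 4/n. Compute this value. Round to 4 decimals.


Using the rule of thumb:
Threshold = 4 / 4962 = 0.0008.

0.0008


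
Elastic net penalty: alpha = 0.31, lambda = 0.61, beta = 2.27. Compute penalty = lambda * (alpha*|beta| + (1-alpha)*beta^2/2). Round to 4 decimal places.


Compute:
L1 = 0.31 * 2.27 = 0.7037.
L2 = 0.69 * 2.27^2 / 2 = 1.7778.
Penalty = 0.61 * (0.7037 + 1.7778) = 1.5137.

1.5137


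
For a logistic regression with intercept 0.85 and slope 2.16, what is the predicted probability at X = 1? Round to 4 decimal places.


Linear predictor: z = 0.85 + 2.16 * 1 = 3.0100.
P = 1/(1 + exp(-3.0100)) = 1/(1 + 0.0493) = 0.9530.

0.9530


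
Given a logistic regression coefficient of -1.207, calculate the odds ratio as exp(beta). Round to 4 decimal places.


exp(-1.207) = 0.2991.
So the odds ratio is 0.2991.

0.2991


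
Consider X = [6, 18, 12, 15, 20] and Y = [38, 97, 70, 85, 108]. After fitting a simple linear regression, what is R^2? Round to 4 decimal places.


After computing the OLS fit (b0=9.3758, b1=4.9454):
SSres = 6.8394, SStot = 2961.2000.
R^2 = 1 - 6.8394/2961.2000 = 0.9977.

0.9977


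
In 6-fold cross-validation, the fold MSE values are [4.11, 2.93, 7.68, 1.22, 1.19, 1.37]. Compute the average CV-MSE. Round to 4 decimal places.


Sum of fold MSEs = 18.5000.
Average = 18.5000 / 6 = 3.0833.

3.0833


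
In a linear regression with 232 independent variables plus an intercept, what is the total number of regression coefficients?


Each predictor gets one coefficient, plus one intercept.
Total parameters = 232 + 1 = 233.

233


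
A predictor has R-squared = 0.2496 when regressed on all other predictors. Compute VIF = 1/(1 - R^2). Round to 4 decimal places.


Denominator: 1 - 0.2496 = 0.7504.
VIF = 1 / 0.7504 = 1.3326.

1.3326


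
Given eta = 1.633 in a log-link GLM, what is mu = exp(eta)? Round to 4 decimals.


Apply the inverse link:
mu = e^1.633 = 5.1192.

5.1192


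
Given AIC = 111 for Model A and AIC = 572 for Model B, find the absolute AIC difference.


Absolute difference = |111 - 572| = 461.
The model with lower AIC (A) is preferred.

461


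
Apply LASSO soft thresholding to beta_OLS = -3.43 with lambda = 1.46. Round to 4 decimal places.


Check: |-3.43| = 3.43 vs lambda = 1.46.
Since |beta| > lambda, coefficient = sign(beta)*(|beta| - lambda) = -1.9700.
Soft-thresholded coefficient = -1.9700.

-1.9700


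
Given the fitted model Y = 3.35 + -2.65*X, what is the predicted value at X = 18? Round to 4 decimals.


Plug X = 18 into Y = 3.35 + -2.65*X:
Y = 3.35 + -47.7000 = -44.3500.

-44.3500


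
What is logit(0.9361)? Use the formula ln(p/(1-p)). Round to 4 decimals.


1 - p = 0.0639.
p/(1-p) = 14.6495.
logit = ln(14.6495) = 2.6844.

2.6844


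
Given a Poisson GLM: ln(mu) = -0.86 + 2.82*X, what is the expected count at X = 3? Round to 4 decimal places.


eta = -0.86 + 2.82 * 3 = 7.6000.
mu = exp(7.6000) = 1998.1959.

1998.1959


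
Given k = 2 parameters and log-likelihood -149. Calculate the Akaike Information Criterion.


AIC = 2k - 2*loglik = 2(2) - 2(-149).
= 4 + 298 = 302.

302


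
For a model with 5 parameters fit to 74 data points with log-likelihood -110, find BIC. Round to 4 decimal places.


k * ln(n) = 5 * ln(74) = 5 * 4.304065 = 21.520325.
-2 * loglik = -2 * (-110) = 220.
BIC = 21.520325 + 220 = 241.520325, which rounds to 241.5203.

241.5203


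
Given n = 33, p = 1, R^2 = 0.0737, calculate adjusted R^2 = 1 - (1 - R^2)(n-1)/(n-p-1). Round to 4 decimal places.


Adjusted R^2 = 1 - (1 - R^2) * (n-1)/(n-p-1).
(1 - R^2) = 0.9263.
(n-1)/(n-p-1) = 32/31.
(1 - R^2) * (n-1) = 0.9263 * 32 = 29.6416.
Divide by (n-p-1): 29.6416 / 31 = 0.9562.
Adj R^2 = 1 - 0.9562 = 0.0438.

0.0438


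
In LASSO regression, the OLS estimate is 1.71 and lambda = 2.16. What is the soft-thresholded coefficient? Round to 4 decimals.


Check: |1.71| = 1.71 vs lambda = 2.16.
Since |beta| <= lambda, the coefficient is set to 0.
Soft-thresholded coefficient = 0.0000.

0.0000


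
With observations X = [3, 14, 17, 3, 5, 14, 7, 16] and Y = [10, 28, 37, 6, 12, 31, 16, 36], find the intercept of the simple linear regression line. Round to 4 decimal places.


First find the slope: b1 = 2.0613.
Means: xbar = 9.8750, ybar = 22.0000.
b0 = ybar - b1 * xbar = 22.0000 - 2.0613 * 9.8750 = 1.6449.

1.6449


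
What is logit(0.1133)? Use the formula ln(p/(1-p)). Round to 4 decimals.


Compute the odds: 0.1133/0.8867 = 0.1278.
Take the natural log: ln(0.1278) = -2.0575.

-2.0575


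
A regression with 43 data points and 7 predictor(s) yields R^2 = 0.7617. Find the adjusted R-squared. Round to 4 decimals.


Adjusted R^2 = 1 - (1 - R^2) * (n-1)/(n-p-1).
(1 - R^2) = 0.2383.
(n-1)/(n-p-1) = 42/35.
(1 - R^2) * (n-1) = 0.2383 * 42 = 10.0086.
Divide by (n-p-1): 10.0086 / 35 = 0.2860.
Adj R^2 = 1 - 0.2860 = 0.7140.

0.7140


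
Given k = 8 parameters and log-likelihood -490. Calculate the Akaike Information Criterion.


Compute:
2k = 2*8 = 16.
-2*loglik = -2*(-490) = 980.
AIC = 16 + 980 = 996.

996


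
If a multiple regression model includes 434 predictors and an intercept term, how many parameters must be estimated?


Each predictor gets one coefficient, plus one intercept.
Total parameters = 434 + 1 = 435.

435


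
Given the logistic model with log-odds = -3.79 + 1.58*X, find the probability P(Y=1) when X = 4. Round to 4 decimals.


Linear predictor: z = -3.79 + 1.58 * 4 = 2.5300.
P = 1/(1 + exp(-2.5300)) = 1/(1 + 0.0797) = 0.9262.

0.9262


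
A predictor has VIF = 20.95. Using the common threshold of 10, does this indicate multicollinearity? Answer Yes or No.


Check: VIF = 20.95 vs threshold = 10.
Since 20.95 >= 10, the answer is Yes.

Yes


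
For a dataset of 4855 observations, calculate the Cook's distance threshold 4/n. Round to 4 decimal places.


The threshold is 4/n.
4/4855 = 0.0008.

0.0008


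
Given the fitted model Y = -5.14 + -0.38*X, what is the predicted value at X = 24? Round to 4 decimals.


Plug X = 24 into Y = -5.14 + -0.38*X:
Y = -5.14 + -9.1200 = -14.2600.

-14.2600


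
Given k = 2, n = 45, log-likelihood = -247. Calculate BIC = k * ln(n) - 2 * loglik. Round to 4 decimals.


Compute k*ln(n) = 2*ln(45) = 2*3.806662 = 7.613324.
Then -2*loglik = 494.
BIC = 7.613324 + 494 = 501.613324, which rounds to 501.6133.

501.6133


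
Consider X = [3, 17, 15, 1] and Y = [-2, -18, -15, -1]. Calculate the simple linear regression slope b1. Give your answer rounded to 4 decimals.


The sample means are xbar = 9.0000 and ybar = -9.0000.
Compute S_xx = 200.0000 and S_xy = -214.0000.
Slope b1 = S_xy / S_xx = -214.0000 / 200.0000 = -1.0700.

-1.0700


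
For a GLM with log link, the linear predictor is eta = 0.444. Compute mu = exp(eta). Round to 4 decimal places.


Apply the inverse link:
mu = e^0.444 = 1.5589.

1.5589


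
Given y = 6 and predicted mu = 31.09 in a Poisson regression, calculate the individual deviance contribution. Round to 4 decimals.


y/mu = 6/31.09 = 0.192988 (approx.), and ln(6/31.09) = -1.645127.
y * ln(y/mu) = 6 * -1.645127 = -9.870762.
y - mu = -25.09.
D = 2 * (-9.870762 - -25.09) = 30.438476, which rounds to 30.4385.

30.4385


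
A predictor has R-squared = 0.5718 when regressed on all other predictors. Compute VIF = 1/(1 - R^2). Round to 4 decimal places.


Denominator: 1 - 0.5718 = 0.4282.
VIF = 1 / 0.4282 = 2.3354.

2.3354


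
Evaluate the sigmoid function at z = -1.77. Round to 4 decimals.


exp(1.7700) = 5.8709.
1 + exp(-z) = 6.8709.
sigmoid = 1/6.8709 = 0.1455.

0.1455


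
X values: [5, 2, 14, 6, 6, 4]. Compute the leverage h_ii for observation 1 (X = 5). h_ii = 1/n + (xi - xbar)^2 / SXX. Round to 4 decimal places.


Compute xbar = 6.1667 with n = 6 observations.
SXX = 84.8333.
Leverage = 1/6 + (5 - 6.1667)^2/84.8333 = 0.1827.

0.1827


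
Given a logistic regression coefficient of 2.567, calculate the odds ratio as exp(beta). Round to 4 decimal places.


Odds ratio = exp(beta) = exp(2.567).
= 13.0267.

13.0267


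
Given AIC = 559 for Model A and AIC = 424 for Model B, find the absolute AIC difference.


|AIC_A - AIC_B| = |559 - 424| = 135.
Model B is preferred (lower AIC).

135


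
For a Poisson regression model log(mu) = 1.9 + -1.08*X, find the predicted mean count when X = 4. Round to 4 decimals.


Linear predictor: eta = 1.9 + (-1.08)(4) = -2.4200.
Expected count: mu = exp(-2.4200) = 0.0889.

0.0889


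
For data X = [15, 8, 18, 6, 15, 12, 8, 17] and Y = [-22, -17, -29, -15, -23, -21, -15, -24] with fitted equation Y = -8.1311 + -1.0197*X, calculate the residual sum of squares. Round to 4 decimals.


Compute predicted values, then residuals = yi - yhat_i.
Residuals: [1.4266, -0.7113, -2.5143, -0.7507, 0.4266, -0.6325, 1.2887, 1.4660].
SSres = sum(residual^2) = 13.8183.

13.8183


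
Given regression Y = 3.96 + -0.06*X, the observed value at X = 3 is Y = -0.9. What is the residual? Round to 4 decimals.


Predicted = 3.96 + -0.06 * 3 = 3.7800.
Residual = -0.9 - 3.7800 = -4.6800.

-4.6800


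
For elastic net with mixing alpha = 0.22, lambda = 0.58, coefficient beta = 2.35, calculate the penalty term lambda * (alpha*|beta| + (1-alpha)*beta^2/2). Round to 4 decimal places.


alpha * |beta| = 0.22 * 2.35 = 0.5170.
(1-alpha) * beta^2/2 = 0.78 * 5.5225/2 = 2.1538.
Total = 0.58 * (0.5170 + 2.1538) = 1.5490.

1.5490


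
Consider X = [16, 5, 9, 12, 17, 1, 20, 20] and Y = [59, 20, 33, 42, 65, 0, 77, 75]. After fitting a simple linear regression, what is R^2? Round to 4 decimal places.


The fitted line is Y = -2.4870 + 3.9090*X.
SSres = 21.0072, SStot = 5307.8750.
R^2 = 1 - SSres/SStot = 0.9960.

0.9960


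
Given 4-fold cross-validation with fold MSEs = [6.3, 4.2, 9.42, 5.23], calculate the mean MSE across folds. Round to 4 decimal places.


Total MSE across folds = 25.1500.
CV-MSE = 25.1500/4 = 6.2875.

6.2875


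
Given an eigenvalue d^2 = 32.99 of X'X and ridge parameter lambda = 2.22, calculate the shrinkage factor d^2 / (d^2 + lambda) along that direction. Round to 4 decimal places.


d^2 + lambda = 32.99 + 2.22 = 35.2100.
Shrinkage factor = 32.99/35.2100 = 0.9369.

0.9369


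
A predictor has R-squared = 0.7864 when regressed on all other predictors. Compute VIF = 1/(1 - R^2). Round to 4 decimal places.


VIF = 1 / (1 - 0.7864).
= 1 / 0.2136 = 4.6816.

4.6816


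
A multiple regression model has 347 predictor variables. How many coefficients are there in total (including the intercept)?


Total coefficients = number of predictors + 1 (for the intercept).
= 347 + 1 = 348.

348


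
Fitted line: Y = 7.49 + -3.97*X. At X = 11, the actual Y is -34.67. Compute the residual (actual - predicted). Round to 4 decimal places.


Fitted value at X = 11 is yhat = 7.49 + -3.97*11 = -36.1800.
Residual = -34.67 - -36.1800 = 1.5100.

1.5100


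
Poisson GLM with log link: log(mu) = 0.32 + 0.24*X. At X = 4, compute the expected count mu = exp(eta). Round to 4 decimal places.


Compute eta = 0.32 + 0.24 * 4 = 1.2800.
Apply inverse link: mu = e^1.2800 = 3.5966.

3.5966


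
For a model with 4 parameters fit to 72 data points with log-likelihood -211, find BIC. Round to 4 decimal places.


Compute k*ln(n) = 4*ln(72) = 4*4.276666 = 17.106664.
Then -2*loglik = 422.
BIC = 17.106664 + 422 = 439.106664, which rounds to 439.1067.

439.1067


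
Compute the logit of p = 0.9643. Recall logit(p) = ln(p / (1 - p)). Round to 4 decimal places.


The odds are p/(1-p) = 0.9643 / 0.0357 = 27.0112.
logit(p) = ln(27.0112) = 3.2963.

3.2963


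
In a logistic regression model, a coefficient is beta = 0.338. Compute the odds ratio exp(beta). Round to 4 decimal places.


Odds ratio = exp(beta) = exp(0.338).
= 1.4021.

1.4021


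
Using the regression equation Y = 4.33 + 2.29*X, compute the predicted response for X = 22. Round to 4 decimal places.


Predicted value:
Y = 4.33 + (2.29)(22) = 4.33 + 50.3800 = 54.7100.

54.7100


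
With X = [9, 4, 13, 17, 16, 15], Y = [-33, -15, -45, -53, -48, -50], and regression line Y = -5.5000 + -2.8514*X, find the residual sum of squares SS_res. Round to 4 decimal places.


Predicted values from Y = -5.5000 + -2.8514*X.
Residuals: [-1.8374, 1.9056, -2.4318, 0.9738, 3.1224, -1.7290].
SSres = 26.6081.

26.6081


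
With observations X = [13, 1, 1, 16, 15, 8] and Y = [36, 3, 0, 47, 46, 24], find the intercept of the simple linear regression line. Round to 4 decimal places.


The slope is b1 = 3.0478.
Sample means are xbar = 9.0000 and ybar = 26.0000.
Intercept: b0 = 26.0000 - (3.0478)(9.0000) = -1.4304.

-1.4304


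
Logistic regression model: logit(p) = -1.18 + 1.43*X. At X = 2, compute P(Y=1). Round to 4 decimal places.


Linear predictor: z = -1.18 + 1.43 * 2 = 1.6800.
P = 1/(1 + exp(-1.6800)) = 1/(1 + 0.1864) = 0.8429.

0.8429


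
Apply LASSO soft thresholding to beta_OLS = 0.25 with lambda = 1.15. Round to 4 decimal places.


|beta_OLS| = 0.25.
lambda = 1.15.
Since |beta| <= lambda, the coefficient is set to 0.
Result = 0.0000.

0.0000


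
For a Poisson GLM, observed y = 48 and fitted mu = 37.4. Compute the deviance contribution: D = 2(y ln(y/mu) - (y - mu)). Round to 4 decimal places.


First: ln(48/37.4) = 0.249530.
Then: 48 * 0.249530 = 11.977440.
y - mu = 48 - 37.4 = 10.6.
D = 2(11.977440 - 10.6) = 2.754880, which rounds to 2.7549.

2.7549


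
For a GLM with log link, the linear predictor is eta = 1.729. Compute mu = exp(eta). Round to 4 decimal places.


mu = exp(eta) = exp(1.729).
= 5.6350.

5.6350


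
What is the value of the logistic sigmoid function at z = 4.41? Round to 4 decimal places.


First, exp(-4.4100) = 0.0122.
Then sigma(z) = 1/(1 + 0.0122) = 0.9880.

0.9880


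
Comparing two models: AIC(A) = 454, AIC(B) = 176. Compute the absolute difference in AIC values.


Absolute difference = |454 - 176| = 278.
The model with lower AIC (B) is preferred.

278


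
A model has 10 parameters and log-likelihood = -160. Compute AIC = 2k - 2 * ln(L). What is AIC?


AIC = 2*10 - 2*(-160).
= 20 + 320 = 340.

340


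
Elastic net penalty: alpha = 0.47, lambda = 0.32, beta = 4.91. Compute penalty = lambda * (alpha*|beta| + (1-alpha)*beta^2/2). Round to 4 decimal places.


L1 component = 0.47 * |4.91| = 2.3077.
L2 component = 0.53 * 4.91^2 / 2 = 6.3886.
Penalty = 0.32 * (2.3077 + 6.3886) = 0.32 * 8.6963 = 2.7828.

2.7828


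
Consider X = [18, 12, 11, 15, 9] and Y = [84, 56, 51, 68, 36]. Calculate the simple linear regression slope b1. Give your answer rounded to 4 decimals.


The sample means are xbar = 13.0000 and ybar = 59.0000.
Compute S_xx = 50.0000 and S_xy = 254.0000.
Slope b1 = S_xy / S_xx = 254.0000 / 50.0000 = 5.0800.

5.0800


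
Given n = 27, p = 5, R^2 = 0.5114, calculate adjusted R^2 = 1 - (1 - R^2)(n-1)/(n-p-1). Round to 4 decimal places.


Adjusted R^2 = 1 - (1 - R^2) * (n-1)/(n-p-1).
(1 - R^2) = 0.4886.
(n-1)/(n-p-1) = 26/21.
(1 - R^2) * (n-1) = 0.4886 * 26 = 12.7036.
Divide by (n-p-1): 12.7036 / 21 = 0.6049.
Adj R^2 = 1 - 0.6049 = 0.3951.

0.3951


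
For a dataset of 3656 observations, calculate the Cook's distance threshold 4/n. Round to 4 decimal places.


Using the rule of thumb:
Threshold = 4 / 3656 = 0.0011.

0.0011


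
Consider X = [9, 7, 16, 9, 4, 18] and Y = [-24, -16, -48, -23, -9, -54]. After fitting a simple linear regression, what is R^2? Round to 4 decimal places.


Fit the OLS line: b0 = 5.9278, b1 = -3.3265.
SSres = 5.9931.
SStot = 1616.0000.
R^2 = 1 - 5.9931/1616.0000 = 0.9963.

0.9963


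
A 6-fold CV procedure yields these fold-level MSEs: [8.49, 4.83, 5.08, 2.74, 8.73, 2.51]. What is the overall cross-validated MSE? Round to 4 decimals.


Add all fold MSEs: 32.3800.
Divide by k = 6: 32.3800/6 = 5.3967.

5.3967


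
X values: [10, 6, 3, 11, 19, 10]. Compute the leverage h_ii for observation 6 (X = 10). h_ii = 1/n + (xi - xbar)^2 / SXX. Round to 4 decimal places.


n = 6, xbar = 9.8333.
SXX = sum((xi - xbar)^2) = 146.8333.
h = 1/6 + (10 - 9.8333)^2 / 146.8333 = 0.1669.

0.1669


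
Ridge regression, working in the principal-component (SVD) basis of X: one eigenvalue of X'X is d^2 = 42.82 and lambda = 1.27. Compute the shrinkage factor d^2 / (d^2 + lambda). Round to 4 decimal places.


Denominator = d^2 + lambda = 42.82 + 1.27 = 44.0900.
Shrinkage = 42.82 / 44.0900 = 0.9712.

0.9712


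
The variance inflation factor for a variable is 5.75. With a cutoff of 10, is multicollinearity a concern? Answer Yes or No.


Check: VIF = 5.75 vs threshold = 10.
Since 5.75 < 10, the answer is No.

No


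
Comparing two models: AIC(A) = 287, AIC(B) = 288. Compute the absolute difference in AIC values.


Absolute difference = |287 - 288| = 1.
The model with lower AIC (A) is preferred.

1


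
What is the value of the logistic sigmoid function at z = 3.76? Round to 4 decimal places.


Compute exp(-3.7600) = 0.0233.
Sigmoid = 1 / (1 + 0.0233) = 1 / 1.0233 = 0.9772.

0.9772


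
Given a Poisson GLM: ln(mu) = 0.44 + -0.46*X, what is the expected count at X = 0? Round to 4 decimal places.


Compute eta = 0.44 + -0.46 * 0 = 0.4400.
Apply inverse link: mu = e^0.4400 = 1.5527.

1.5527


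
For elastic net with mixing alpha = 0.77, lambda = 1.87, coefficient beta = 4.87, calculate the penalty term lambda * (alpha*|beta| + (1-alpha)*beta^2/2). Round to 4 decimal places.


alpha * |beta| = 0.77 * 4.87 = 3.7499.
(1-alpha) * beta^2/2 = 0.23 * 23.7169/2 = 2.7274.
Total = 1.87 * (3.7499 + 2.7274) = 12.1126.

12.1126


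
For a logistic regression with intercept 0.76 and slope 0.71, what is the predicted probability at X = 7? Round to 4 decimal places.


Compute z = 0.76 + (0.71)(7) = 5.7300.
exp(-z) = 0.0032.
P = 1/(1 + 0.0032) = 0.9968.

0.9968


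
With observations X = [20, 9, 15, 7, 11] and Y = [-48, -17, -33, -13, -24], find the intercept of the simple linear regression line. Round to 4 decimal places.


First find the slope: b1 = -2.6959.
Means: xbar = 12.4000, ybar = -27.0000.
b0 = ybar - b1 * xbar = -27.0000 - -2.6959 * 12.4000 = 6.4291.

6.4291


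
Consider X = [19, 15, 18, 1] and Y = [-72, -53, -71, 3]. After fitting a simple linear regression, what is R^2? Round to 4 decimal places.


The fitted line is Y = 7.6539 + -4.2192*X.
SSres = 14.7234, SStot = 3730.7500.
R^2 = 1 - SSres/SStot = 0.9961.

0.9961


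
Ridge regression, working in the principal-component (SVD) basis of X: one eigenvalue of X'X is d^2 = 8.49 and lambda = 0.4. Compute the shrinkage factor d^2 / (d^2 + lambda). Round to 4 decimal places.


Compute the denominator: 8.49 + 0.4 = 8.8900.
Shrinkage factor = 8.49 / 8.8900 = 0.9550.

0.9550


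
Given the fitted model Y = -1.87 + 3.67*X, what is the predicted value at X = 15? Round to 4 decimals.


Predicted value:
Y = -1.87 + (3.67)(15) = -1.87 + 55.0500 = 53.1800.

53.1800


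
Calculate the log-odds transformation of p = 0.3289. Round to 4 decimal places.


The odds are p/(1-p) = 0.3289 / 0.6711 = 0.4901.
logit(p) = ln(0.4901) = -0.7132.

-0.7132


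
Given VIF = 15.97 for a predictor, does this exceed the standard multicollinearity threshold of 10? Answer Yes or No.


Check: VIF = 15.97 vs threshold = 10.
Since 15.97 >= 10, the answer is Yes.

Yes


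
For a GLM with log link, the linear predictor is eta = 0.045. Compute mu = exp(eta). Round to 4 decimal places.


Apply the inverse link:
mu = e^0.045 = 1.0460.

1.0460


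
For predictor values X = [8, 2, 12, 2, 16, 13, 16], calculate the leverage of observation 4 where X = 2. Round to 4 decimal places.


n = 7, xbar = 9.8571.
SXX = sum((xi - xbar)^2) = 216.8571.
h = 1/7 + (2 - 9.8571)^2 / 216.8571 = 0.4275.

0.4275


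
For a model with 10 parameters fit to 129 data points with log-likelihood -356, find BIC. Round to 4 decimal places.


k * ln(n) = 10 * ln(129) = 10 * 4.859812 = 48.598120.
-2 * loglik = -2 * (-356) = 712.
BIC = 48.598120 + 712 = 760.598120, which rounds to 760.5981.

760.5981


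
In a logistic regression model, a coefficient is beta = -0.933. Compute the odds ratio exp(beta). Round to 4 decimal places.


exp(-0.933) = 0.3934.
So the odds ratio is 0.3934.

0.3934


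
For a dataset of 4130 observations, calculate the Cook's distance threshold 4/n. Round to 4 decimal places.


Cook's distance cutoff = 4/n = 4/4130.
= 0.0010.

0.0010


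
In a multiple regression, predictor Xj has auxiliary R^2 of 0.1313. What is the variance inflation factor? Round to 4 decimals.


Denominator: 1 - 0.1313 = 0.8687.
VIF = 1 / 0.8687 = 1.1511.

1.1511


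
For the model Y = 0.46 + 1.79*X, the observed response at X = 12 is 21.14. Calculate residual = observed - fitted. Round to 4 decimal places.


Compute yhat = 0.46 + (1.79)(12) = 21.9400.
Residual = actual - predicted = 21.14 - 21.9400 = -0.8000.

-0.8000


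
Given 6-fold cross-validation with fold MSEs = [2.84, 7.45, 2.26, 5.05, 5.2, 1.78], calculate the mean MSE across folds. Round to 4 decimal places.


Add all fold MSEs: 24.5800.
Divide by k = 6: 24.5800/6 = 4.0967.

4.0967


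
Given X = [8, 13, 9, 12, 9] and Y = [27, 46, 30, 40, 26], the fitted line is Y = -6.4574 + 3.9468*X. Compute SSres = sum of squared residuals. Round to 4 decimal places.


Compute predicted values, then residuals = yi - yhat_i.
Residuals: [1.8830, 1.1490, 0.9362, -0.9042, -3.0638].
SSres = sum(residual^2) = 15.9468.

15.9468


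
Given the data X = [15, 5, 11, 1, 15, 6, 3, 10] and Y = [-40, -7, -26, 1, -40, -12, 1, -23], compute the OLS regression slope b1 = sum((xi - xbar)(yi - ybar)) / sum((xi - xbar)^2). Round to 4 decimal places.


The sample means are xbar = 8.2500 and ybar = -18.2500.
Compute S_xx = 197.5000 and S_xy = -614.5000.
Slope b1 = S_xy / S_xx = -614.5000 / 197.5000 = -3.1114.

-3.1114


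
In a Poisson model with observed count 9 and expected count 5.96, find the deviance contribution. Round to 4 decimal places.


Compute y*ln(y/mu) = 9*ln(9/5.96) = 9*0.412154 = 3.709386.
y - mu = 3.04.
D = 2*(3.709386 - (3.04)) = 1.338772, which rounds to 1.3388.

1.3388


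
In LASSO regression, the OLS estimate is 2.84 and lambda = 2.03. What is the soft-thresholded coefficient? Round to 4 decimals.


Absolute value: |2.84| = 2.84.
Compare to lambda = 2.03.
Since |beta| > lambda, coefficient = sign(beta)*(|beta| - lambda) = 0.8100.

0.8100


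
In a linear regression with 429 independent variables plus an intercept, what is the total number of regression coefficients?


Including the intercept, the model has 429 predictor coefficients + 1 intercept.
Total = 430.

430
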